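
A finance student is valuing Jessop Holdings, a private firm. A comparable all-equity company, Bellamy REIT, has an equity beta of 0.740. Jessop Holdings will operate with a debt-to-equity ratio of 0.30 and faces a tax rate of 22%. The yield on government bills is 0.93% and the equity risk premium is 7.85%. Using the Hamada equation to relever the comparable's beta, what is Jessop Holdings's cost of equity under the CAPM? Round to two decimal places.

8.10%

β_L = β_U × [1 + (1 − t)(D/E)] = 0.740 × [1 + (1 − 0.22) × 0.30]
    = 0.740 × [1 + 0.78 × 0.30] = 0.740 × 1.2340 = 0.9132
E(R) = R_f + β_L × MRP = 0.93% + 0.9132 × 7.85% = 8.10%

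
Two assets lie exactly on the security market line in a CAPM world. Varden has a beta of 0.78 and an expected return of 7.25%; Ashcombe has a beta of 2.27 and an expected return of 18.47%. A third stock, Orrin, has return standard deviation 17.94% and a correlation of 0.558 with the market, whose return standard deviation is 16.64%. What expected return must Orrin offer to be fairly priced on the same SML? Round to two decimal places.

MRP = (18.47% − 7.25%) / (2.27 − 0.78) = 7.5302%
R_f = 7.25% − 0.78 × 7.5302% = 1.3764%
β_Orrin = ρ·σ_i/σ_m = 0.558 × 17.94 / 16.64 = 0.6016
E(R_Orrin) = R_f + β × MRP = 1.3764% + 0.6016 × 7.5302% = 5.91%

5.91%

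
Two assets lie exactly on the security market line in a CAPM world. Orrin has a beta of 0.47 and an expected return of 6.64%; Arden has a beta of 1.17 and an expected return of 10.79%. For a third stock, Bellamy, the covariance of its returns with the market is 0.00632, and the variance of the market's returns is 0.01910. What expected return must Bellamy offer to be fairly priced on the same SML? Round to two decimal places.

MRP = (10.79% − 6.64%) / (1.17 − 0.47) = 5.9286%
R_f = 6.64% − 0.47 × 5.9286% = 3.8536%
β_Bellamy = Cov / Var(R_m) = 0.00632 / 0.01910 = 0.3309
E(R_Bellamy) = R_f + β × MRP = 3.8536% + 0.3309 × 5.9286% = 5.82%

5.82%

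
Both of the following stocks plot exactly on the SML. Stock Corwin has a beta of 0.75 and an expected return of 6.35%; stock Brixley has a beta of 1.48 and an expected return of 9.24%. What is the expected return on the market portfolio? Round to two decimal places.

Both satisfy E(R) = R_f + β·MRP, so the slope of the SML is
MRP = (9.24% − 6.35%) / (1.48 − 0.75) = 2.89% / 0.73 = 3.9589%
R_f = E(R_Corwin) − β_Corwin·MRP = 6.35% − 0.75 × 3.9589% = 3.3808%
E(R_m) = R_f + MRP = 3.3808% + 3.9589% = 7.34%

7.34%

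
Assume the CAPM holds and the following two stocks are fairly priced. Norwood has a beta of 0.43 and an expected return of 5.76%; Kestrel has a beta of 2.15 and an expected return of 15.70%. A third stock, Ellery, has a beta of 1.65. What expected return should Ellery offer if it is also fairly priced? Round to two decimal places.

12.81%

MRP (SML slope) = (15.70% − 5.76%) / (2.15 − 0.43) = 9.94% / 1.72 = 5.7791%
R_f (intercept) = 5.76% − 0.43 × 5.7791% = 3.2750%
E(R_Ellery) = R_f + β × MRP = 3.2750% + 1.65 × 5.7791% = 12.81%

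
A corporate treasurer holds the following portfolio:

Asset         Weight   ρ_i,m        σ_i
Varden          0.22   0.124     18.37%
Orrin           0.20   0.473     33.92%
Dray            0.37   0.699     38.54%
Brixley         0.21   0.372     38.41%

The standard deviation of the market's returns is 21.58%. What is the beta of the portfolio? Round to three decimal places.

β_Varden = 0.124 × 18.37% / 21.58% = 0.1056
β_Orrin = 0.473 × 33.92% / 21.58% = 0.7435
β_Dray = 0.699 × 38.54% / 21.58% = 1.2484
β_Brixley = 0.372 × 38.41% / 21.58% = 0.6621
β_P = Σ w_i β_i = 0.22×0.1056 + 0.20×0.7435 + 0.37×1.2484 + 0.21×0.6621 = 0.7729

0.773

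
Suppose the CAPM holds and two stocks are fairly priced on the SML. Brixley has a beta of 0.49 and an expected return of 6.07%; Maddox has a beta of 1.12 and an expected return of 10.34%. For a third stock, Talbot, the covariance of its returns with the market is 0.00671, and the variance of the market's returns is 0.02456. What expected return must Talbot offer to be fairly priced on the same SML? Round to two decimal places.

MRP = (10.34% − 6.07%) / (1.12 − 0.49) = 6.7778%
R_f = 6.07% − 0.49 × 6.7778% = 2.7489%
β_Talbot = Cov / Var(R_m) = 0.00671 / 0.02456 = 0.2732
E(R_Talbot) = R_f + β × MRP = 2.7489% + 0.2732 × 6.7778% = 4.60%

4.60%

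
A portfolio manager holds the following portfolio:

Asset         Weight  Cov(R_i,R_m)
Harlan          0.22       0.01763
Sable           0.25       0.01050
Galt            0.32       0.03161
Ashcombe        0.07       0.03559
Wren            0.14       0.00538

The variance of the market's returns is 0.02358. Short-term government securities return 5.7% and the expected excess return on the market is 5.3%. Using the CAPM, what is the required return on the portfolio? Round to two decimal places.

10.16%

β_Harlan = 0.01763 / 0.02358 = 0.7477
β_Sable = 0.01050 / 0.02358 = 0.4453
β_Galt = 0.03161 / 0.02358 = 1.3405
β_Ashcombe = 0.03559 / 0.02358 = 1.5093
β_Wren = 0.00538 / 0.02358 = 0.2282
β_P = Σ w_i β_i = 0.22×0.7477 + 0.25×0.4453 + 0.32×1.3405 + 0.07×1.5093 + 0.14×0.2282 = 0.8424
E(R_P) = R_f + β_P × MRP = 5.7% + 0.8424 × 5.3% = 10.16%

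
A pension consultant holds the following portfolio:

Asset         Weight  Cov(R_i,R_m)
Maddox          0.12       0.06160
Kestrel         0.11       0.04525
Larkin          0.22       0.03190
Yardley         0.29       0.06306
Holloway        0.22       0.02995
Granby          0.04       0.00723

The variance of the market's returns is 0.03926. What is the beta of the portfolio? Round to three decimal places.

β_Maddox = 0.06160 / 0.03926 = 1.5690
β_Kestrel = 0.04525 / 0.03926 = 1.1526
β_Larkin = 0.03190 / 0.03926 = 0.8125
β_Yardley = 0.06306 / 0.03926 = 1.6062
β_Holloway = 0.02995 / 0.03926 = 0.7629
β_Granby = 0.00723 / 0.03926 = 0.1842
β_P = Σ w_i β_i = 0.12×1.5690 + 0.11×1.1526 + 0.22×0.8125 + 0.29×1.6062 + 0.22×0.7629 + 0.04×0.1842 = 1.1348

1.135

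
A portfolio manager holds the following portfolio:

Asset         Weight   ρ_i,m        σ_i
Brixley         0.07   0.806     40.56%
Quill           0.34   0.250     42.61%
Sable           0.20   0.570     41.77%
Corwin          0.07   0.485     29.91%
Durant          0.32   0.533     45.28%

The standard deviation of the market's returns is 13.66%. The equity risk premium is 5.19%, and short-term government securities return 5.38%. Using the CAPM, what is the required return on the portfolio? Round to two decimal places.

12.75%

β_Brixley = 0.806 × 40.56% / 13.66% = 2.3932
β_Quill = 0.250 × 42.61% / 13.66% = 0.7798
β_Sable = 0.570 × 41.77% / 13.66% = 1.7430
β_Corwin = 0.485 × 29.91% / 13.66% = 1.0620
β_Durant = 0.533 × 45.28% / 13.66% = 1.7668
β_P = Σ w_i β_i = 0.07×2.3932 + 0.34×0.7798 + 0.20×1.7430 + 0.07×1.0620 + 0.32×1.7668 = 1.4210
E(R_P) = R_f + β_P × MRP = 5.38% + 1.4210 × 5.19% = 12.75%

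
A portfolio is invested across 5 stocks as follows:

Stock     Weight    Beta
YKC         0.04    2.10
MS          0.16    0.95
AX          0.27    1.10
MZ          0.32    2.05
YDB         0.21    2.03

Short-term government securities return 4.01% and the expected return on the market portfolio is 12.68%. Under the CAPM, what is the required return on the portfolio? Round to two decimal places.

18.01%

β_P = Σ w_i β_i = 0.04×2.10 + 0.16×0.95 + 0.27×1.10 + 0.32×2.05 + 0.21×2.03 = 1.6153
MRP = 12.68% − 4.01% = 8.67%
E(R_P) = R_f + β_P × MRP = 4.01% + 1.6153 × 8.67% = 18.01%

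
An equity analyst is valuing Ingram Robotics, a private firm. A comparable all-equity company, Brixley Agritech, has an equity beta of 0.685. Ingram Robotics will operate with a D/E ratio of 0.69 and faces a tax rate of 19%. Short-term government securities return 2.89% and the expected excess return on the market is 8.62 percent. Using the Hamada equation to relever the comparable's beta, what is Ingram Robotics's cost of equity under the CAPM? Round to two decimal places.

12.09%

β_L = β_U × [1 + (1 − t)(D/E)] = 0.685 × [1 + (1 − 0.19) × 0.69]
    = 0.685 × [1 + 0.81 × 0.69] = 0.685 × 1.5589 = 1.0678
E(R) = R_f + β_L × MRP = 2.89% + 1.0678 × 8.62% = 12.09%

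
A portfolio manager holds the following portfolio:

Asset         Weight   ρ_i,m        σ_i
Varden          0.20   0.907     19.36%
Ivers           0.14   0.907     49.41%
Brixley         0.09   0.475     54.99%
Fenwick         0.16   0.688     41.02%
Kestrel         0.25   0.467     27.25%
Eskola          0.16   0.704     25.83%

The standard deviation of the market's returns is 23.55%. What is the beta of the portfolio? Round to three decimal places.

0.966

β_Varden = 0.907 × 19.36% / 23.55% = 0.7456
β_Ivers = 0.907 × 49.41% / 23.55% = 1.9030
β_Brixley = 0.475 × 54.99% / 23.55% = 1.1091
β_Fenwick = 0.688 × 41.02% / 23.55% = 1.1984
β_Kestrel = 0.467 × 27.25% / 23.55% = 0.5404
β_Eskola = 0.704 × 25.83% / 23.55% = 0.7722
β_P = Σ w_i β_i = 0.20×0.7456 + 0.14×1.9030 + 0.09×1.1091 + 0.16×1.1984 + 0.25×0.5404 + 0.16×0.7722 = 0.9658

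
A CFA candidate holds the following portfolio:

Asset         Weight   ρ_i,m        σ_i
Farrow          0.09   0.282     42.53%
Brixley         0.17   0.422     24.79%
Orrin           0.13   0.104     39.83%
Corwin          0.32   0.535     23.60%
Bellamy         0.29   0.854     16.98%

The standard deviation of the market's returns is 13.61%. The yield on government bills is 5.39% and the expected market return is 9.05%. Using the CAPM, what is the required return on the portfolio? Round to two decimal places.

β_Farrow = 0.282 × 42.53% / 13.61% = 0.8812
β_Brixley = 0.422 × 24.79% / 13.61% = 0.7687
β_Orrin = 0.104 × 39.83% / 13.61% = 0.3044
β_Corwin = 0.535 × 23.60% / 13.61% = 0.9277
β_Bellamy = 0.854 × 16.98% / 13.61% = 1.0655
β_P = Σ w_i β_i = 0.09×0.8812 + 0.17×0.7687 + 0.13×0.3044 + 0.32×0.9277 + 0.29×1.0655 = 0.8554
MRP = 9.05% − 5.39% = 3.66%
E(R_P) = R_f + β_P × MRP = 5.39% + 0.8554 × 3.66% = 8.52%

8.52%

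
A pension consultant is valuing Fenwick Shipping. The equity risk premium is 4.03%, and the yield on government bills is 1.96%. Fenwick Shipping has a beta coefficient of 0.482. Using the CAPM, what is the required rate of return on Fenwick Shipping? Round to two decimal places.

E(R) = R_f + β × MRP = 1.96% + 0.482 × 4.03% = 3.90%

3.90%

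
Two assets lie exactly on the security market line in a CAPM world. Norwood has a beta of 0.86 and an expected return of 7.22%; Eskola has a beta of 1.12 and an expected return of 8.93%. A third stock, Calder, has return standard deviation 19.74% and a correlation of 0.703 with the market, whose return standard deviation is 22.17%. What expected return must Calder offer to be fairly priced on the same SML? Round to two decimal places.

MRP = (8.93% − 7.22%) / (1.12 − 0.86) = 6.5769%
R_f = 7.22% − 0.86 × 6.5769% = 1.5639%
β_Calder = ρ·σ_i/σ_m = 0.703 × 19.74 / 22.17 = 0.6259
E(R_Calder) = R_f + β × MRP = 1.5639% + 0.6259 × 6.5769% = 5.68%

5.68%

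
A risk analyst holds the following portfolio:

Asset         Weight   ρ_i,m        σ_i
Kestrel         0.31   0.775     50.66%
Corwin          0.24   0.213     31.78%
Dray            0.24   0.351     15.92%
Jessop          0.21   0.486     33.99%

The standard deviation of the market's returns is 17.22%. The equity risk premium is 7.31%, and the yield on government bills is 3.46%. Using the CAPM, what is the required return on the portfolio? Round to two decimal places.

β_Kestrel = 0.775 × 50.66% / 17.22% = 2.2800
β_Corwin = 0.213 × 31.78% / 17.22% = 0.3931
β_Dray = 0.351 × 15.92% / 17.22% = 0.3245
β_Jessop = 0.486 × 33.99% / 17.22% = 0.9593
β_P = Σ w_i β_i = 0.31×2.2800 + 0.24×0.3931 + 0.24×0.3245 + 0.21×0.9593 = 1.0805
E(R_P) = R_f + β_P × MRP = 3.46% + 1.0805 × 7.31% = 11.36%

11.36%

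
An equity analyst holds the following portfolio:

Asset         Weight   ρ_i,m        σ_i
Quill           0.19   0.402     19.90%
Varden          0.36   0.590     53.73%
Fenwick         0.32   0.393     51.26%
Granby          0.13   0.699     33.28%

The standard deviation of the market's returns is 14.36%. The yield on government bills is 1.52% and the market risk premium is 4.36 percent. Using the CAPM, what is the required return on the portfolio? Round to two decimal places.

8.32%

β_Quill = 0.402 × 19.90% / 14.36% = 0.5571
β_Varden = 0.590 × 53.73% / 14.36% = 2.2076
β_Fenwick = 0.393 × 51.26% / 14.36% = 1.4029
β_Granby = 0.699 × 33.28% / 14.36% = 1.6200
β_P = Σ w_i β_i = 0.19×0.5571 + 0.36×2.2076 + 0.32×1.4029 + 0.13×1.6200 = 1.5601
E(R_P) = R_f + β_P × MRP = 1.52% + 1.5601 × 4.36% = 8.32%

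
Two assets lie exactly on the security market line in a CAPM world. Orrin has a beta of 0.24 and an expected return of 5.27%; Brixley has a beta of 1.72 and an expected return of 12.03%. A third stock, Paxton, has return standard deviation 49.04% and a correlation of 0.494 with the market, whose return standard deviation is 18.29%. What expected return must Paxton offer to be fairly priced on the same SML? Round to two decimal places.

10.22%

MRP = (12.03% − 5.27%) / (1.72 − 0.24) = 4.5676%
R_f = 5.27% − 0.24 × 4.5676% = 4.1738%
β_Paxton = ρ·σ_i/σ_m = 0.494 × 49.04 / 18.29 = 1.3245
E(R_Paxton) = R_f + β × MRP = 4.1738% + 1.3245 × 4.5676% = 10.22%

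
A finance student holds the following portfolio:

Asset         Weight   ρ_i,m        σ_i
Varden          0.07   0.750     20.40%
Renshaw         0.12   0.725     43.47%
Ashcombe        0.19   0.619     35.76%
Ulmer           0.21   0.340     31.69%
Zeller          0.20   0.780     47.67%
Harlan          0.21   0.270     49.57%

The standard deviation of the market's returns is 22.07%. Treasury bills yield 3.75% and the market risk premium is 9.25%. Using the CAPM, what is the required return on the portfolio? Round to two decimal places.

β_Varden = 0.750 × 20.40% / 22.07% = 0.6932
β_Renshaw = 0.725 × 43.47% / 22.07% = 1.4280
β_Ashcombe = 0.619 × 35.76% / 22.07% = 1.0030
β_Ulmer = 0.340 × 31.69% / 22.07% = 0.4882
β_Zeller = 0.780 × 47.67% / 22.07% = 1.6848
β_Harlan = 0.270 × 49.57% / 22.07% = 0.6064
β_P = Σ w_i β_i = 0.07×0.6932 + 0.12×1.4280 + 0.19×1.0030 + 0.21×0.4882 + 0.20×1.6848 + 0.21×0.6064 = 0.9773
E(R_P) = R_f + β_P × MRP = 3.75% + 0.9773 × 9.25% = 12.79%

12.79%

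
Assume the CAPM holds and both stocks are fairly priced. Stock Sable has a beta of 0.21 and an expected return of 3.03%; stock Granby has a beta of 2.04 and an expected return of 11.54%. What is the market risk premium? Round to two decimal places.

Both satisfy E(R) = R_f + β·MRP, so the slope of the SML is
MRP = (11.54% − 3.03%) / (2.04 − 0.21) = 8.51% / 1.83 = 4.6503%

4.65%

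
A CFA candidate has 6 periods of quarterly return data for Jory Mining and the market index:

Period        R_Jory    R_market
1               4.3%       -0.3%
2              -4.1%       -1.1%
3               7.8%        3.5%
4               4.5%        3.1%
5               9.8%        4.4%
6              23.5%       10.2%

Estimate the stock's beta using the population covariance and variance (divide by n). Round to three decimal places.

Mean R_i = (4.3 − 4.1 + 7.8 + 4.5 + 9.8 + 23.5) / 6 = 7.6333%
Mean R_m = (-0.3 − 1.1 + 3.5 + 3.1 + 4.4 + 10.2) / 6 = 3.3000%
Σ(R_i − R̄_i)(R_m − R̄_m) = 176.1500  ⇒  Cov = 176.1500 / 6 = 29.3583
Σ(R_m − R̄_m)² = 81.2200  ⇒  Var(R_m) = 81.2200 / 6 = 13.5367
β = Cov / Var(R_m) = 29.3583 / 13.5367 = 2.1688

2.169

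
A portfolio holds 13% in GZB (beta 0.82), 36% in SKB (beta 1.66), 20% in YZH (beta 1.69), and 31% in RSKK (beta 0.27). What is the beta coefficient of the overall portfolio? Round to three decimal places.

β_P = Σ w_i β_i = 0.13×0.82 + 0.36×1.66 + 0.20×1.69 + 0.31×0.27 = 1.1259

1.126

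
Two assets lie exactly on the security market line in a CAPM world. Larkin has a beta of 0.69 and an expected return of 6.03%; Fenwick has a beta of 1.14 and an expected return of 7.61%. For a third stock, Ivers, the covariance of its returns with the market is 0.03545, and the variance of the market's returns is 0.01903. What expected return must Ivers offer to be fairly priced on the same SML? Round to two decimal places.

MRP = (7.61% − 6.03%) / (1.14 − 0.69) = 3.5111%
R_f = 6.03% − 0.69 × 3.5111% = 3.6073%
β_Ivers = Cov / Var(R_m) = 0.03545 / 0.01903 = 1.8628
E(R_Ivers) = R_f + β × MRP = 3.6073% + 1.8628 × 3.5111% = 10.15%

10.15%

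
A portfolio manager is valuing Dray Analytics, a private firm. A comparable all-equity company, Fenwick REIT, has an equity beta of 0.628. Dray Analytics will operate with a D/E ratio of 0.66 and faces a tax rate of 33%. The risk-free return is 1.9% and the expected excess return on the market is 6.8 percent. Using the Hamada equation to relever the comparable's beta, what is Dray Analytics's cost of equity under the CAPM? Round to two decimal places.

8.06%

β_L = β_U × [1 + (1 − t)(D/E)] = 0.628 × [1 + (1 − 0.33) × 0.66]
    = 0.628 × [1 + 0.67 × 0.66] = 0.628 × 1.4422 = 0.9057
E(R) = R_f + β_L × MRP = 1.9% + 0.9057 × 6.8% = 8.06%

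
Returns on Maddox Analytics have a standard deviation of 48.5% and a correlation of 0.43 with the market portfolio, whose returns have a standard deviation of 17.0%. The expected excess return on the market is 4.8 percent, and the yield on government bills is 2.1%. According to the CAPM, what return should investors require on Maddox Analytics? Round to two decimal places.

7.99%

β = ρ × σ_i / σ_m = 0.43 × 48.5% / 17.0% = 1.2268
E(R) = 2.1% + 1.2268 × 4.8% = 7.99%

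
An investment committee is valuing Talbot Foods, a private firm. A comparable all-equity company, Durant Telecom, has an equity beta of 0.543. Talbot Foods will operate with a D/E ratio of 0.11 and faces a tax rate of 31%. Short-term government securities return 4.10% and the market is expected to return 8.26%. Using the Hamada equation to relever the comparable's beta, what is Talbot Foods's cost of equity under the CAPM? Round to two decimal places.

β_L = β_U × [1 + (1 − t)(D/E)] = 0.543 × [1 + (1 − 0.31) × 0.11]
    = 0.543 × [1 + 0.69 × 0.11] = 0.543 × 1.0759 = 0.5842
MRP = 8.26% − 4.10% = 4.16%
E(R) = R_f + β_L × MRP = 4.10% + 0.5842 × 4.16% = 6.53%

6.53%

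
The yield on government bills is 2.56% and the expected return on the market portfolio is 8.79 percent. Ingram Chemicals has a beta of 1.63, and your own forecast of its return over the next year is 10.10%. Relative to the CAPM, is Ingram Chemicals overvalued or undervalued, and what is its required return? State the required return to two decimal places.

Overvalued; required return 12.71%

MRP = 8.79% − 2.56% = 6.23%
Required return = R_f + β·MRP = 2.56% + 1.63 × 6.23% = 12.71%
Forecast 10.10% < required 12.71% → the stock plots below the SML → overvalued.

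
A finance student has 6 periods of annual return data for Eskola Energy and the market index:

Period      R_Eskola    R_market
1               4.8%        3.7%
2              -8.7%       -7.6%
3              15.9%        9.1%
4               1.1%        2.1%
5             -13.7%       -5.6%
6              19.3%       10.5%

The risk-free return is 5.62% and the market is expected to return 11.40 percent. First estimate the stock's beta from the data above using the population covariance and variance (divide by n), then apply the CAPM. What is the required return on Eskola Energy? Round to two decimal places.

15.53%

Mean R_i = (4.8 − 8.7 + 15.9 + 1.1 − 13.7 + 19.3) / 6 = 3.1167%
Mean R_m = (3.7 − 7.6 + 9.1 + 2.1 − 5.6 + 10.5) / 6 = 2.0333%
Σ(R_i − R̄_i)(R_m − R̄_m) = 472.2267  ⇒  Cov = 472.2267 / 6 = 78.7045
Σ(R_m − R̄_m)² = 275.4733  ⇒  Var(R_m) = 275.4733 / 6 = 45.9122
β = Cov / Var(R_m) = 78.7045 / 45.9122 = 1.7142
MRP = 11.40% − 5.62% = 5.78%
E(R) = R_f + β × MRP = 5.62% + 1.7142 × 5.78% = 15.53%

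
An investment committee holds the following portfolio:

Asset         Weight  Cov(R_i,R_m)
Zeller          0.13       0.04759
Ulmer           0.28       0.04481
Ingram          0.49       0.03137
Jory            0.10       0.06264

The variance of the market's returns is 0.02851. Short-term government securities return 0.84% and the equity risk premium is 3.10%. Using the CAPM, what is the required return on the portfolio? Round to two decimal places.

β_Zeller = 0.04759 / 0.02851 = 1.6692
β_Ulmer = 0.04481 / 0.02851 = 1.5717
β_Ingram = 0.03137 / 0.02851 = 1.1003
β_Jory = 0.06264 / 0.02851 = 2.1971
β_P = Σ w_i β_i = 0.13×1.6692 + 0.28×1.5717 + 0.49×1.1003 + 0.10×2.1971 = 1.4159
E(R_P) = R_f + β_P × MRP = 0.84% + 1.4159 × 3.10% = 5.23%

5.23%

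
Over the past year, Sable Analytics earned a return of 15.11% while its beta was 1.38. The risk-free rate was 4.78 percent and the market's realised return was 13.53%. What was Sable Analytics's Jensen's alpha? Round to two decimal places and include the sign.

Market excess return = 13.53% − 4.78% = 8.75%
CAPM benchmark = R_f + β(R_m − R_f) = 4.78% + 1.38 × 8.75% = 16.8550%
α = actual − benchmark = 15.11% − 16.8550% = -1.75%

-1.75%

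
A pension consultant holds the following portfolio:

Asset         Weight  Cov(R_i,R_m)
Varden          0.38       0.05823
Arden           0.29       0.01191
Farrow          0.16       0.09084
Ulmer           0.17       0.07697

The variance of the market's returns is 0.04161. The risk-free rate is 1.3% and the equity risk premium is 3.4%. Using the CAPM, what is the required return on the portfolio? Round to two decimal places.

5.65%

β_Varden = 0.05823 / 0.04161 = 1.3994
β_Arden = 0.01191 / 0.04161 = 0.2862
β_Farrow = 0.09084 / 0.04161 = 2.1831
β_Ulmer = 0.07697 / 0.04161 = 1.8498
β_P = Σ w_i β_i = 0.38×1.3994 + 0.29×0.2862 + 0.16×2.1831 + 0.17×1.8498 = 1.2785
E(R_P) = R_f + β_P × MRP = 1.3% + 1.2785 × 3.4% = 5.65%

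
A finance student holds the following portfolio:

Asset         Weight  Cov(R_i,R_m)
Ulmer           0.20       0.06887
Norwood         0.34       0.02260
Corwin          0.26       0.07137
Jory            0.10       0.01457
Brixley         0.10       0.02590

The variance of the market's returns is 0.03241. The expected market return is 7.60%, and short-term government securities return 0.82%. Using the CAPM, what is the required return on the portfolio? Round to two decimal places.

β_Ulmer = 0.06887 / 0.03241 = 2.1250
β_Norwood = 0.02260 / 0.03241 = 0.6973
β_Corwin = 0.07137 / 0.03241 = 2.2021
β_Jory = 0.01457 / 0.03241 = 0.4496
β_Brixley = 0.02590 / 0.03241 = 0.7991
β_P = Σ w_i β_i = 0.20×2.1250 + 0.34×0.6973 + 0.26×2.2021 + 0.10×0.4496 + 0.10×0.7991 = 1.3595
MRP = 7.60% − 0.82% = 6.78%
E(R_P) = R_f + β_P × MRP = 0.82% + 1.3595 × 6.78% = 10.04%

10.04%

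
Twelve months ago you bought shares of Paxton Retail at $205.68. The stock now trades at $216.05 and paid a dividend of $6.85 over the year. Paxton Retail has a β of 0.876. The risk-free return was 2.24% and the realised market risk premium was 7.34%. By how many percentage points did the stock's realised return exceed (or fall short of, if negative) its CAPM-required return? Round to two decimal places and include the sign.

Realised HPR = (P1 + D1 − P0) / P0 = (216.05 + 6.85 − 205.68) / 205.68 = 17.22 / 205.68 = 8.3722%
CAPM required = R_f + β·MRP = 2.24% + 0.876 × 7.34% = 8.66984%
α = realised − required = 8.3722% − 8.66984% = -0.30%

-0.30%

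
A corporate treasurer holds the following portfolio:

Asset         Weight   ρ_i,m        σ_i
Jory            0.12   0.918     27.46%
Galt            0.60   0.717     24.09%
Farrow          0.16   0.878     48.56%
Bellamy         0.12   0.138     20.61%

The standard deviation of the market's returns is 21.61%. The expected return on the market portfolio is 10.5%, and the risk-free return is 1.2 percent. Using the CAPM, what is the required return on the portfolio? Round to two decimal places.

10.04%

β_Jory = 0.918 × 27.46% / 21.61% = 1.1665
β_Galt = 0.717 × 24.09% / 21.61% = 0.7993
β_Farrow = 0.878 × 48.56% / 21.61% = 1.9730
β_Bellamy = 0.138 × 20.61% / 21.61% = 0.1316
β_P = Σ w_i β_i = 0.12×1.1665 + 0.60×0.7993 + 0.16×1.9730 + 0.12×0.1316 = 0.9510
MRP = 10.5% − 1.2% = 9.30%
E(R_P) = R_f + β_P × MRP = 1.2% + 0.9510 × 9.3% = 10.04%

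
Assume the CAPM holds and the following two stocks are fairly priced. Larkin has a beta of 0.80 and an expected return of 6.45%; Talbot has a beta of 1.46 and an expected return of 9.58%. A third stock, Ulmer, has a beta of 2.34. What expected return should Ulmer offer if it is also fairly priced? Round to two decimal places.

13.75%

MRP (SML slope) = (9.58% − 6.45%) / (1.46 − 0.80) = 3.13% / 0.66 = 4.7424%
R_f (intercept) = 6.45% − 0.80 × 4.7424% = 2.6561%
E(R_Ulmer) = R_f + β × MRP = 2.6561% + 2.34 × 4.7424% = 13.75%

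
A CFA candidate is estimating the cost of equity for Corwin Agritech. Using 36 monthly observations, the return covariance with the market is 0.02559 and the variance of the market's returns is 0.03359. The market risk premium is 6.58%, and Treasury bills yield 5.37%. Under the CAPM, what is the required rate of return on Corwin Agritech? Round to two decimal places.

10.38%

β = Cov(R_i, R_m) / Var(R_m) = 0.02559 / 0.03359 = 0.7618
E(R) = R_f + β × MRP = 5.37% + 0.7618 × 6.58% = 10.38%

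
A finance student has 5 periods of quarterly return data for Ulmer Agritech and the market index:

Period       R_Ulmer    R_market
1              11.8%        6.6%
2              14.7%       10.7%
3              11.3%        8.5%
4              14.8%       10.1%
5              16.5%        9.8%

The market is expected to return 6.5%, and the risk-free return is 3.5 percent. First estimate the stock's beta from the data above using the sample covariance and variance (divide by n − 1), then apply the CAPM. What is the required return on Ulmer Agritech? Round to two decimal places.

6.55%

Mean R_i = (11.8 + 14.7 + 11.3 + 14.8 + 16.5) / 5 = 13.8200%
Mean R_m = (6.6 + 10.7 + 8.5 + 10.1 + 9.8) / 5 = 9.1400%
Σ(R_i − R̄_i)(R_m − R̄_m) = 10.8260  ⇒  Cov = 10.8260 / 4 = 2.7065
Σ(R_m − R̄_m)² = 10.6520  ⇒  Var(R_m) = 10.6520 / 4 = 2.6630
β = Cov / Var(R_m) = 2.7065 / 2.6630 = 1.0163
MRP = 6.5% − 3.5% = 3.00%
E(R) = R_f + β × MRP = 3.5% + 1.0163 × 3.0% = 6.55%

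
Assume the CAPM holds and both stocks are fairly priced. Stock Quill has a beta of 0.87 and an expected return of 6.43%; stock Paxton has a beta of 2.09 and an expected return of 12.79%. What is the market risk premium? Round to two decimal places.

5.21%

Both satisfy E(R) = R_f + β·MRP, so the slope of the SML is
MRP = (12.79% − 6.43%) / (2.09 − 0.87) = 6.36% / 1.22 = 5.2131%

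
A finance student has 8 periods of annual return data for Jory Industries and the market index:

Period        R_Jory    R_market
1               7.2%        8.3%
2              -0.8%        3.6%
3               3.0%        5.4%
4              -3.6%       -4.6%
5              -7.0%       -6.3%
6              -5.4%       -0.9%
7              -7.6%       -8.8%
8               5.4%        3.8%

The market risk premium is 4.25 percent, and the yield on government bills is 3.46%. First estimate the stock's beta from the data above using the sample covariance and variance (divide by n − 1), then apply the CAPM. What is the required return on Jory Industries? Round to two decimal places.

7.10%

Mean R_i = (7.2 − 0.8 + 3.0 − 3.6 − 7.0 − 5.4 − 7.6 + 5.4) / 8 = -1.1000%
Mean R_m = (8.3 + 3.6 + 5.4 − 4.6 − 6.3 − 0.9 − 8.8 + 3.8) / 8 = 0.0625%
Σ(R_i − R̄_i)(R_m − R̄_m) = 226.5500  ⇒  Cov = 226.5500 / 7 = 32.3643
Σ(R_m − R̄_m)² = 264.5188  ⇒  Var(R_m) = 264.5188 / 7 = 37.7884
β = Cov / Var(R_m) = 32.3643 / 37.7884 = 0.8565
E(R) = R_f + β × MRP = 3.46% + 0.8565 × 4.25% = 7.10%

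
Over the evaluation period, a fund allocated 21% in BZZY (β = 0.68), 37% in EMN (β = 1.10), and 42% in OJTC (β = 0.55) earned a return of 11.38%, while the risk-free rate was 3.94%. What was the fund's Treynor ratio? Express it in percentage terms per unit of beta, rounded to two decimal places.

β_P = 0.21×0.68 + 0.37×1.10 + 0.42×0.55 = 0.7808
Treynor = (R_P − R_f) / β_P = (11.38% − 3.94%) / 0.7808 = 7.44% / 0.7808 = 9.53%

9.53%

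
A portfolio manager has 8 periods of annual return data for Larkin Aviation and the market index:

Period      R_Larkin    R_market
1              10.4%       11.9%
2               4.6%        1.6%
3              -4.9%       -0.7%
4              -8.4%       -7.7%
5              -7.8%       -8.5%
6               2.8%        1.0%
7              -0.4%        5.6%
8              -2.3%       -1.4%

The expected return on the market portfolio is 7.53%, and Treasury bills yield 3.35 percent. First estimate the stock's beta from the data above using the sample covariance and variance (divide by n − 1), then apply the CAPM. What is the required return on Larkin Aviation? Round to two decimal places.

7.00%

Mean R_i = (10.4 + 4.6 − 4.9 − 8.4 − 7.8 + 2.8 − 0.4 − 2.3) / 8 = -0.7500%
Mean R_m = (11.9 + 1.6 − 0.7 − 7.7 − 8.5 + 1.0 + 5.6 − 1.4) / 8 = 0.2250%
Σ(R_i − R̄_i)(R_m − R̄_m) = 270.6600  ⇒  Cov = 270.6600 / 7 = 38.6657
Σ(R_m − R̄_m)² = 310.1150  ⇒  Var(R_m) = 310.1150 / 7 = 44.3021
β = Cov / Var(R_m) = 38.6657 / 44.3021 = 0.8728
MRP = 7.53% − 3.35% = 4.18%
E(R) = R_f + β × MRP = 3.35% + 0.8728 × 4.18% = 7.00%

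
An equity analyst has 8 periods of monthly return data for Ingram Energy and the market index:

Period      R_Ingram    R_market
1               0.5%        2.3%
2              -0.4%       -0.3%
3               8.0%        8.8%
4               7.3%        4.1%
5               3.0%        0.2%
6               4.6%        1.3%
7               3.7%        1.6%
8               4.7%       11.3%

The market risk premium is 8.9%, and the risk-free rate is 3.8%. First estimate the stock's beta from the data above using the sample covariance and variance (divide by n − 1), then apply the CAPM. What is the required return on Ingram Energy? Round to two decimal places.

7.54%

Mean R_i = (0.5 − 0.4 + 8.0 + 7.3 + 3.0 + 4.6 + 3.7 + 4.7) / 8 = 3.9250%
Mean R_m = (2.3 − 0.3 + 8.8 + 4.1 + 0.2 + 1.3 + 1.6 + 11.3) / 8 = 3.6625%
Σ(R_i − R̄_i)(R_m − R̄_m) = 52.2075  ⇒  Cov = 52.2075 / 7 = 7.4582
Σ(R_m − R̄_m)² = 124.2988  ⇒  Var(R_m) = 124.2988 / 7 = 17.7570
β = Cov / Var(R_m) = 7.4582 / 17.7570 = 0.4200
E(R) = R_f + β × MRP = 3.8% + 0.4200 × 8.9% = 7.54%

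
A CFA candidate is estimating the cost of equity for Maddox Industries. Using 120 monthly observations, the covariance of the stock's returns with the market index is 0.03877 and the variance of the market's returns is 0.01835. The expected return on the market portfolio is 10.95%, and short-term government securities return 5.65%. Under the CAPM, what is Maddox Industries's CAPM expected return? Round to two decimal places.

β = Cov(R_i, R_m) / Var(R_m) = 0.03877 / 0.01835 = 2.1128
MRP = 10.95% − 5.65% = 5.30%
E(R) = R_f + β × MRP = 5.65% + 2.1128 × 5.30% = 16.85%

16.85%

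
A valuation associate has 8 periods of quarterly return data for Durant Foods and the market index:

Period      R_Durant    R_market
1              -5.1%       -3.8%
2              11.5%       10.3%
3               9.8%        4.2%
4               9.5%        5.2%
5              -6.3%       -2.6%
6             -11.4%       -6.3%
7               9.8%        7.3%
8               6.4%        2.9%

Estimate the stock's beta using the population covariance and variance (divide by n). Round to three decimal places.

Mean R_i = (-5.1 + 11.5 + 9.8 + 9.5 − 6.3 − 11.4 + 9.8 + 6.4) / 8 = 3.0250%
Mean R_m = (-3.8 + 10.3 + 4.2 + 5.2 − 2.6 − 6.3 + 7.3 + 2.9) / 8 = 2.1500%
Σ(R_i − R̄_i)(R_m − R̄_m) = 354.6600  ⇒  Cov = 354.6600 / 8 = 44.3325
Σ(R_m − R̄_m)² = 236.3800  ⇒  Var(R_m) = 236.3800 / 8 = 29.5475
β = Cov / Var(R_m) = 44.3325 / 29.5475 = 1.5004

1.500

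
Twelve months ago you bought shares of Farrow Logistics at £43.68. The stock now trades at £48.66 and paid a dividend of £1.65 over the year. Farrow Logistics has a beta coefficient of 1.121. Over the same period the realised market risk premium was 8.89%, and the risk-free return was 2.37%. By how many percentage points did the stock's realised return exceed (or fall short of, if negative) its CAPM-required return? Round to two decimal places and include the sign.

+2.84%

Realised HPR = (P1 + D1 − P0) / P0 = (48.66 + 1.65 − 43.68) / 43.68 = 6.63 / 43.68 = 15.1786%
CAPM required = R_f + β·MRP = 2.37% + 1.121 × 8.89% = 12.33569%
α = realised − required = 15.1786% − 12.33569% = +2.84%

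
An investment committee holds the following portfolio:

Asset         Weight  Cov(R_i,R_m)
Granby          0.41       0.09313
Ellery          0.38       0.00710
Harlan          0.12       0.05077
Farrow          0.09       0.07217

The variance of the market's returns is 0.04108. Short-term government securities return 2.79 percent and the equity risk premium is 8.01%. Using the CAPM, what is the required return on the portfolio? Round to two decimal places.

β_Granby = 0.09313 / 0.04108 = 2.2670
β_Ellery = 0.00710 / 0.04108 = 0.1728
β_Harlan = 0.05077 / 0.04108 = 1.2359
β_Farrow = 0.07217 / 0.04108 = 1.7568
β_P = Σ w_i β_i = 0.41×2.2670 + 0.38×0.1728 + 0.12×1.2359 + 0.09×1.7568 = 1.3016
E(R_P) = R_f + β_P × MRP = 2.79% + 1.3016 × 8.01% = 13.22%

13.22%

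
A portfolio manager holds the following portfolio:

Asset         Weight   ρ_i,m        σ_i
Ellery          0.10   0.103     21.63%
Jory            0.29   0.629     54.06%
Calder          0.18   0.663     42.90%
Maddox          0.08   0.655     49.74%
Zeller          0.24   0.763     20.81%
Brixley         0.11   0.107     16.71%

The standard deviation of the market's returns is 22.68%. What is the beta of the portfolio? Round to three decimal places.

0.962

β_Ellery = 0.103 × 21.63% / 22.68% = 0.0982
β_Jory = 0.629 × 54.06% / 22.68% = 1.4993
β_Calder = 0.663 × 42.90% / 22.68% = 1.2541
β_Maddox = 0.655 × 49.74% / 22.68% = 1.4365
β_Zeller = 0.763 × 20.81% / 22.68% = 0.7001
β_Brixley = 0.107 × 16.71% / 22.68% = 0.0788
β_P = Σ w_i β_i = 0.10×0.0982 + 0.29×1.4993 + 0.18×1.2541 + 0.08×1.4365 + 0.24×0.7001 + 0.11×0.0788 = 0.9620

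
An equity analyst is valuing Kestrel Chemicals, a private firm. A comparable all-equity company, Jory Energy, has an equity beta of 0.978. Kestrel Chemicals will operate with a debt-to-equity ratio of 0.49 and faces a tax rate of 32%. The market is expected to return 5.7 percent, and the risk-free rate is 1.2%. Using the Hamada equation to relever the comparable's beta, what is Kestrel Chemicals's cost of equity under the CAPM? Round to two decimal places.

7.07%

β_L = β_U × [1 + (1 − t)(D/E)] = 0.978 × [1 + (1 − 0.32) × 0.49]
    = 0.978 × [1 + 0.68 × 0.49] = 0.978 × 1.3332 = 1.3039
MRP = 5.7% − 1.2% = 4.50%
E(R) = R_f + β_L × MRP = 1.2% + 1.3039 × 4.5% = 7.07%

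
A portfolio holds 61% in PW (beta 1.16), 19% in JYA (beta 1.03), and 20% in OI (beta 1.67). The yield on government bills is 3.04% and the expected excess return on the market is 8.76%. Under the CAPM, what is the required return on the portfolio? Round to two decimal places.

13.88%

β_P = Σ w_i β_i = 0.61×1.16 + 0.19×1.03 + 0.20×1.67 = 1.2373
E(R_P) = R_f + β_P × MRP = 3.04% + 1.2373 × 8.76% = 13.88%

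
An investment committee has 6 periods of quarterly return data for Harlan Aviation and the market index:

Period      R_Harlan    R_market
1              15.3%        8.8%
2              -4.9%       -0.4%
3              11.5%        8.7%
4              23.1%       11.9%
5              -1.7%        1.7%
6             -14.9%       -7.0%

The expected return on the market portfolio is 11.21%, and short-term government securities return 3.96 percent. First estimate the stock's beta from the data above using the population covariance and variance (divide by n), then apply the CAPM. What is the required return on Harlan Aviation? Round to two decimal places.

18.30%

Mean R_i = (15.3 − 4.9 + 11.5 + 23.1 − 1.7 − 14.9) / 6 = 4.7333%
Mean R_m = (8.8 − 0.4 + 8.7 + 11.9 + 1.7 − 7.0) / 6 = 3.9500%
Σ(R_i − R̄_i)(R_m − R̄_m) = 500.7700  ⇒  Cov = 500.7700 / 6 = 83.4617
Σ(R_m − R̄_m)² = 253.1750  ⇒  Var(R_m) = 253.1750 / 6 = 42.1958
β = Cov / Var(R_m) = 83.4617 / 42.1958 = 1.9780
MRP = 11.21% − 3.96% = 7.25%
E(R) = R_f + β × MRP = 3.96% + 1.9780 × 7.25% = 18.30%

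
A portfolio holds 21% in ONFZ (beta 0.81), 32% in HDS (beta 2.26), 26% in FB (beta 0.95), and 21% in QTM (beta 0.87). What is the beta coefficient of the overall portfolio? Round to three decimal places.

1.323

β_P = Σ w_i β_i = 0.21×0.81 + 0.32×2.26 + 0.26×0.95 + 0.21×0.87 = 1.3230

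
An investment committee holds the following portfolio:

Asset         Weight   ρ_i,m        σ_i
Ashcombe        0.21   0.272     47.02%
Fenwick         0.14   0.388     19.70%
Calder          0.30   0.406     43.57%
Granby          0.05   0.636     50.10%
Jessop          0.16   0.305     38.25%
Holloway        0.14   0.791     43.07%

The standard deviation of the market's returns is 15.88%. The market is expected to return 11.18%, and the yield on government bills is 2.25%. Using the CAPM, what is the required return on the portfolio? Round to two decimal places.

11.97%

β_Ashcombe = 0.272 × 47.02% / 15.88% = 0.8054
β_Fenwick = 0.388 × 19.70% / 15.88% = 0.4813
β_Calder = 0.406 × 43.57% / 15.88% = 1.1139
β_Granby = 0.636 × 50.10% / 15.88% = 2.0065
β_Jessop = 0.305 × 38.25% / 15.88% = 0.7347
β_Holloway = 0.791 × 43.07% / 15.88% = 2.1454
β_P = Σ w_i β_i = 0.21×0.8054 + 0.14×0.4813 + 0.30×1.1139 + 0.05×2.0065 + 0.16×0.7347 + 0.14×2.1454 = 1.0889
MRP = 11.18% − 2.25% = 8.93%
E(R_P) = R_f + β_P × MRP = 2.25% + 1.0889 × 8.93% = 11.97%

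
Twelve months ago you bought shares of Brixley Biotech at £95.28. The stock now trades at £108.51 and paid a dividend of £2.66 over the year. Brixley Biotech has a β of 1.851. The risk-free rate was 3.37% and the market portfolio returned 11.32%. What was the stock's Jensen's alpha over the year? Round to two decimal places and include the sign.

Realised HPR = (P1 + D1 − P0) / P0 = (108.51 + 2.66 − 95.28) / 95.28 = 15.89 / 95.28 = 16.6772%
MRP = 11.32% − 3.37% = 7.95%
CAPM required = R_f + β·MRP = 3.37% + 1.851 × 7.95% = 18.08545%
α = realised − required = 16.6772% − 18.08545% = -1.41%

-1.41%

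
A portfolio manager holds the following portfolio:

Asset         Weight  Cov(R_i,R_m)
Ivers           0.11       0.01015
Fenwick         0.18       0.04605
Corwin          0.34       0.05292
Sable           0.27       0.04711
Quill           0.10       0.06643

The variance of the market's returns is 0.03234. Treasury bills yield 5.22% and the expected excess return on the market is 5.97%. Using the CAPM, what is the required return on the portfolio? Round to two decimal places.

13.85%

β_Ivers = 0.01015 / 0.03234 = 0.3139
β_Fenwick = 0.04605 / 0.03234 = 1.4239
β_Corwin = 0.05292 / 0.03234 = 1.6364
β_Sable = 0.04711 / 0.03234 = 1.4567
β_Quill = 0.06643 / 0.03234 = 2.0541
β_P = Σ w_i β_i = 0.11×0.3139 + 0.18×1.4239 + 0.34×1.6364 + 0.27×1.4567 + 0.10×2.0541 = 1.4459
E(R_P) = R_f + β_P × MRP = 5.22% + 1.4459 × 5.97% = 13.85%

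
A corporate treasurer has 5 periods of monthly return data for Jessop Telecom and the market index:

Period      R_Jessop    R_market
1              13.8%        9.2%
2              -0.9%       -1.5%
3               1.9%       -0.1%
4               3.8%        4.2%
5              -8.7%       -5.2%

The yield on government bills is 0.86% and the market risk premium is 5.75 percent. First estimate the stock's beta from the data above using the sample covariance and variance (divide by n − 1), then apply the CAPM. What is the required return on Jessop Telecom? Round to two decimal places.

9.11%

Mean R_i = (13.8 − 0.9 + 1.9 + 3.8 − 8.7) / 5 = 1.9800%
Mean R_m = (9.2 − 1.5 − 0.1 + 4.2 − 5.2) / 5 = 1.3200%
Σ(R_i − R̄_i)(R_m − R̄_m) = 176.2520  ⇒  Cov = 176.2520 / 4 = 44.0630
Σ(R_m − R̄_m)² = 122.8680  ⇒  Var(R_m) = 122.8680 / 4 = 30.7170
β = Cov / Var(R_m) = 44.0630 / 30.7170 = 1.4345
E(R) = R_f + β × MRP = 0.86% + 1.4345 × 5.75% = 9.11%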